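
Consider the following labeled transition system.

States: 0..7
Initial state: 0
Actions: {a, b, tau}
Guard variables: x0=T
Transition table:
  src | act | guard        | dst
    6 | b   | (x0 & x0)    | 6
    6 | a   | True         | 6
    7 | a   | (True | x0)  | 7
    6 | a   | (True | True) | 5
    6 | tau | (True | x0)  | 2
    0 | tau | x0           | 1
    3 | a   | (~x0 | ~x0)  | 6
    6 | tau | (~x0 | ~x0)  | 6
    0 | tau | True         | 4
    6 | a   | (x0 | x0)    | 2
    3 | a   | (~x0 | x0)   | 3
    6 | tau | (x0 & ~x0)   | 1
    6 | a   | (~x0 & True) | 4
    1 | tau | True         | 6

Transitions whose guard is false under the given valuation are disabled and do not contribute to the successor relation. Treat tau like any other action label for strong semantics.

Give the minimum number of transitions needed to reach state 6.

Answer: 2

Working:
Layered search for 6:
  L0 = {0}
  L1 = {1,4}
  L2 = {6}
6 enters at depth 2; path tau·tau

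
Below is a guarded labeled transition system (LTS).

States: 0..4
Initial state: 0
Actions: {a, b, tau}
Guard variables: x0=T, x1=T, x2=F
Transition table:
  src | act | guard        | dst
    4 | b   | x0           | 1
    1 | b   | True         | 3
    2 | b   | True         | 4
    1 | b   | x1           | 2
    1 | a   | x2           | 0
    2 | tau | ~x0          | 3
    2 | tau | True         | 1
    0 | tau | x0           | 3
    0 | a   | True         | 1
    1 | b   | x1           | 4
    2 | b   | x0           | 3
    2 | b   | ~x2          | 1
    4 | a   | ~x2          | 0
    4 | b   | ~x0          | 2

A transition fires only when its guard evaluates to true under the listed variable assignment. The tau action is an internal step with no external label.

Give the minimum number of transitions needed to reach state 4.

Layered search for 4:
  L0 = {0}
  L1 = {1,3}
  L2 = {2,4}
depth(4)=2, e.g. a·b

Answer: 2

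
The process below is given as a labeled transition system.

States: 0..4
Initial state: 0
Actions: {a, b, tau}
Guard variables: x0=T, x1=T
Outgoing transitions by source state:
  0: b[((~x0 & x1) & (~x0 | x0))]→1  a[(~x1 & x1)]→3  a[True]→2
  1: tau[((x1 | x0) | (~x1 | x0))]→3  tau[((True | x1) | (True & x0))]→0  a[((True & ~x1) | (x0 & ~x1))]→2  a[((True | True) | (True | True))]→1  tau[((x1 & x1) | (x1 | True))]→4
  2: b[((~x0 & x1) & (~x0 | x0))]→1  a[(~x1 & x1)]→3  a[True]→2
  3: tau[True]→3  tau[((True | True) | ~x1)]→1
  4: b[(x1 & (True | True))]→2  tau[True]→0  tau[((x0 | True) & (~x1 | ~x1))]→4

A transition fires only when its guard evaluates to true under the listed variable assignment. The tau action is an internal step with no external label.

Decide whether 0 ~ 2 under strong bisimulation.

Answer: BISIMILAR

Analysis:
Refine partition for ~:
  P[0] = {{0,1,2,3,4}}
  P[1] = {{0,2},{1},{3},{4}}
stable after 2 split(s): 4 block(s)
class of 0: {0,2}; class of 2: {0,2}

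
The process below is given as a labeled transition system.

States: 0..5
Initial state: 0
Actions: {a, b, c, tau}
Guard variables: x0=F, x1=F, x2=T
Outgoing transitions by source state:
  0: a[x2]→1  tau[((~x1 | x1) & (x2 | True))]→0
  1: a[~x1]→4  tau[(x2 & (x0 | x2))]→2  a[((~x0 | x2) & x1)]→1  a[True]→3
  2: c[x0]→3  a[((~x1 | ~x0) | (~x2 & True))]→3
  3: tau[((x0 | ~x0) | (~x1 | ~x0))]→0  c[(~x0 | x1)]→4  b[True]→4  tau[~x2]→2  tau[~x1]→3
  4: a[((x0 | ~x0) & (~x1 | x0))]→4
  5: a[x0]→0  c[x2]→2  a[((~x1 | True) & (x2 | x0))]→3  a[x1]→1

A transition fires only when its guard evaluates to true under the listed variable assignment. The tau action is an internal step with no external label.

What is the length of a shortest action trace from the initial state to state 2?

Breadth-first toward 2:
  L0 = {0}
  L1 = {1}
  L2 = {2,3,4}
depth(2)=2, e.g. a·tau

Answer: 2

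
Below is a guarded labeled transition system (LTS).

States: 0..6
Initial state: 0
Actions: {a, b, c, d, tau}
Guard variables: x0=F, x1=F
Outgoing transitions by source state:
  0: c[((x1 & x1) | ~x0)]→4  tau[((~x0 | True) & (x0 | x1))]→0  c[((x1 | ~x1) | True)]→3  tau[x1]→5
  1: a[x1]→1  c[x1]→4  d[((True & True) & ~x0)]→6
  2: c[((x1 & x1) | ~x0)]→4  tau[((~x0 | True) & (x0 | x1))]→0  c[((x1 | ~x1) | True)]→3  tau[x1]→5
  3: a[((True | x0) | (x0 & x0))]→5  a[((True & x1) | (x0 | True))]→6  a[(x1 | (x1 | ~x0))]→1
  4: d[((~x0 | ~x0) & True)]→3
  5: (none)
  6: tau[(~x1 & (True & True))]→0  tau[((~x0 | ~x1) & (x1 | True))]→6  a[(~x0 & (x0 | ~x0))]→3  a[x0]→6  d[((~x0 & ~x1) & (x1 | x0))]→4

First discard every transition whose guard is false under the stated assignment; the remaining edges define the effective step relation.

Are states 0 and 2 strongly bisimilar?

Bisimulation quotient by refinement:
  π0 = {{0,1,2,3,4,5,6}}
  π1 = {{0,2},{1,4},{3},{5},{6}}
  π2 = {{0,2},{1},{3},{4},{5},{6}}
stable after 3 split(s): 6 block(s)
class of 0: {0,2}; class of 2: {0,2}

Answer: BISIMILAR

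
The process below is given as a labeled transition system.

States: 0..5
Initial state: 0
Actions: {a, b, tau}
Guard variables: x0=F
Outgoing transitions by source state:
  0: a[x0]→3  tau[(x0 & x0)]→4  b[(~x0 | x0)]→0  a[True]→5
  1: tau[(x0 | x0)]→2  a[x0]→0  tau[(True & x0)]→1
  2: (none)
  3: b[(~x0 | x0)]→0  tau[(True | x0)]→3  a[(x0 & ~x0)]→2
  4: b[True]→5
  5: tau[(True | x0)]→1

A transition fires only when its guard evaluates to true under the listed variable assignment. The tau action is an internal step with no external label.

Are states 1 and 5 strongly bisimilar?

Refine partition for ~:
  π0 = {{0,1,2,3,4,5}}
  π1 = {{0},{1,2},{3},{4},{5}}
Fixed point at round 2; 5 class(es).
[1]={1,2}  [5]={5}

Answer: NOT BISIMILAR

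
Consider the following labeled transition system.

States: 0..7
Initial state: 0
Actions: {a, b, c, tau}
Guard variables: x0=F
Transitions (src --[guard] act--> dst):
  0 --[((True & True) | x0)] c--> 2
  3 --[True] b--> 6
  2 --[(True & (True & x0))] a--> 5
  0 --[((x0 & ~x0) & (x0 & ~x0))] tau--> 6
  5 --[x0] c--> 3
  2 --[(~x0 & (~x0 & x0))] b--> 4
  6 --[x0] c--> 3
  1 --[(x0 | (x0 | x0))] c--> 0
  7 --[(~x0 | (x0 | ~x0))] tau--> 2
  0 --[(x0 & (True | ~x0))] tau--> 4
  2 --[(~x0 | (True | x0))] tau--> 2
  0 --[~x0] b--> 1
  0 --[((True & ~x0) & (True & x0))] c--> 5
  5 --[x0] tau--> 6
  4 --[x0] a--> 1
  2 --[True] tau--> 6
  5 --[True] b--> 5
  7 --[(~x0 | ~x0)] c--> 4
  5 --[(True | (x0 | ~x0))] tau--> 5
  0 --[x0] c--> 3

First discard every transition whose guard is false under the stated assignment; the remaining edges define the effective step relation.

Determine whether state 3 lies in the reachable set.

9 transition(s) survive guard evaluation.
L0 = {0}
L1 = {1,2}  total {0,1,2}
L2 = {6}  total {0,1,2,6}
R = {0,1,2,6}

Answer: UNREACHABLE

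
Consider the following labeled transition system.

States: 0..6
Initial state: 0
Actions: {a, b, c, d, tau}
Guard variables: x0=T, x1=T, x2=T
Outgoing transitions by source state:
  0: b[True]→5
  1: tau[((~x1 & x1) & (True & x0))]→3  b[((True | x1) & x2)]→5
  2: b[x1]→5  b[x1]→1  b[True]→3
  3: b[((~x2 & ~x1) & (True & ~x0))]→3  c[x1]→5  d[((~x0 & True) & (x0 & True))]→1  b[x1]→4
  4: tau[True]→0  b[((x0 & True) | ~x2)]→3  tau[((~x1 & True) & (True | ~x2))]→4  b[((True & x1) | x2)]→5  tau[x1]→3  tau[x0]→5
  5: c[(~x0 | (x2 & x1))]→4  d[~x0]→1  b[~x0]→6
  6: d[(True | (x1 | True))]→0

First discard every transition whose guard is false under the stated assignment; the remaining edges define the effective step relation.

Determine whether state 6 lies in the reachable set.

Answer: UNREACHABLE

Analysis:
After dropping false guards: 14 live edges.
Layer 0: {0}
Layer 1: {5}  total {0,5}
Layer 2: {4}  total {0,4,5}
Layer 3: {3}  total {0,3,4,5}
R = {0,3,4,5}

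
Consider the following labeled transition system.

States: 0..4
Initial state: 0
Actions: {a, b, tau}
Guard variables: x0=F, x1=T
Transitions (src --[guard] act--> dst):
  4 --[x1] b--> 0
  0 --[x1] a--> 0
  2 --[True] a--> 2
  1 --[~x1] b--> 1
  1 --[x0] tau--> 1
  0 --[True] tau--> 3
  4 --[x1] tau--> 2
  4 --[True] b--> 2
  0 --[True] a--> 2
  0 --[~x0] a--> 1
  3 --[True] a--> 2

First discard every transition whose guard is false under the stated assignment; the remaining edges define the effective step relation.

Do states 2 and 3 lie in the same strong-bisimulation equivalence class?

Answer: BISIMILAR

Trace:
Refine partition for ~:
  P[0] = {{0,1,2,3,4}}
  P[1] = {{0},{1},{2,3},{4}}
4 equivalence class(es) (converged in 2)
2∈{2,3}, 3∈{2,3}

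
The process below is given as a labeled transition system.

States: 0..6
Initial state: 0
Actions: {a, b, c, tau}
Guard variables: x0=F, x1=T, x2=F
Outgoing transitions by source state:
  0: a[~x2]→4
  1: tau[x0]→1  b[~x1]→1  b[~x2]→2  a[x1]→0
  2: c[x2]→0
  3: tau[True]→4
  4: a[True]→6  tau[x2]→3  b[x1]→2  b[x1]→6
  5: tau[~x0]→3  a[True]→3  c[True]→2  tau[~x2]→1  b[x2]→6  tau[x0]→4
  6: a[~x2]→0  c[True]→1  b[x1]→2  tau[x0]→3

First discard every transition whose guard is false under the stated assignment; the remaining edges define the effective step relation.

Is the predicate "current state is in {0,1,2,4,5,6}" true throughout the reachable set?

Answer: INVARIANT HOLDS

Analysis:
Allowed set {0,1,2,4,5,6}
Reachable = {0,1,2,4,6}
  0: ✓
  1: ✓
  2: ✓
  4: ✓
  6: ✓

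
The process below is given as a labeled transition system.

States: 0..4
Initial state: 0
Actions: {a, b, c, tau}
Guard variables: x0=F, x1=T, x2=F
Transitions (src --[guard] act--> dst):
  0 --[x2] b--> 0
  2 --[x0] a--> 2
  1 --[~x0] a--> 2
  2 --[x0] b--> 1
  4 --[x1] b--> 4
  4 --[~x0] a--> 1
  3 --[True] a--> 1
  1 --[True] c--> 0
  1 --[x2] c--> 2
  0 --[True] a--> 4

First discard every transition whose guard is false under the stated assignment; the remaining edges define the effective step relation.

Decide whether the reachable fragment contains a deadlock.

Answer: DEADLOCK at state 2

Working:
Reachable = {0,1,2,4}
  0: a→4  [1 out]
  1: a→2  c→0  [2 out]
  2: ∅  [deadlock]
  4: a→1  b→4  [2 out]
trace reaching 2: a·a·a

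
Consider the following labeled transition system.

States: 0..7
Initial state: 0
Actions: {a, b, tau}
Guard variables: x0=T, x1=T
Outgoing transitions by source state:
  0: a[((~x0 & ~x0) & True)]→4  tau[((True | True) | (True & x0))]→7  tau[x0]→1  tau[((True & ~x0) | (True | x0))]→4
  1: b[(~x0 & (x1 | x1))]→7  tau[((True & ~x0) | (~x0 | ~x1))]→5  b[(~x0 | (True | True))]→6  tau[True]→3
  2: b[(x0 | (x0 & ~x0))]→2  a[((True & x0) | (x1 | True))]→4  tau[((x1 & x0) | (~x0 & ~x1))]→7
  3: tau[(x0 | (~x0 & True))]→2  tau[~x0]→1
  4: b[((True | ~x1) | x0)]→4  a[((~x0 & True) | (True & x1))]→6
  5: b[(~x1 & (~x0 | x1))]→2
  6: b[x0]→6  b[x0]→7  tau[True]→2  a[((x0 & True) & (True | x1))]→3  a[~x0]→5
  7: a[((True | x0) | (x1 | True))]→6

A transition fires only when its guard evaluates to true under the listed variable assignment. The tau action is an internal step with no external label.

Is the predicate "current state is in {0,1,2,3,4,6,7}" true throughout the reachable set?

Answer: INVARIANT HOLDS

Trace:
Inv-set: {0,1,2,3,4,6,7}
R = {0,1,2,3,4,6,7}
  0: ok
  1: ok
  2: ok
  3: ok
  4: ok
  6: ok
  7: ok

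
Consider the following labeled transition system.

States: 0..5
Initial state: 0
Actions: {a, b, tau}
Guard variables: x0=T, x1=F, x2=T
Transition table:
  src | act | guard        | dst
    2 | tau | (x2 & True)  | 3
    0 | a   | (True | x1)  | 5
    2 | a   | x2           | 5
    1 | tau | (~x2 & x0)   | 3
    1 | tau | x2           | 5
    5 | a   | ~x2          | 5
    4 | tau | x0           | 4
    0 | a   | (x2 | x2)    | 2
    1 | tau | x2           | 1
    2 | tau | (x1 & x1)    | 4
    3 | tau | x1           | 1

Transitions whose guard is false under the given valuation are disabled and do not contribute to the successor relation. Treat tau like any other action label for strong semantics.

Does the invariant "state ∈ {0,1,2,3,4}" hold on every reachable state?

Inv-set: {0,1,2,3,4}
R = {0,2,3,5}
  0: safe
  2: safe
  3: safe
  5: outside
witness against invariant: a → 5

Answer: INVARIANT VIOLATED at state 5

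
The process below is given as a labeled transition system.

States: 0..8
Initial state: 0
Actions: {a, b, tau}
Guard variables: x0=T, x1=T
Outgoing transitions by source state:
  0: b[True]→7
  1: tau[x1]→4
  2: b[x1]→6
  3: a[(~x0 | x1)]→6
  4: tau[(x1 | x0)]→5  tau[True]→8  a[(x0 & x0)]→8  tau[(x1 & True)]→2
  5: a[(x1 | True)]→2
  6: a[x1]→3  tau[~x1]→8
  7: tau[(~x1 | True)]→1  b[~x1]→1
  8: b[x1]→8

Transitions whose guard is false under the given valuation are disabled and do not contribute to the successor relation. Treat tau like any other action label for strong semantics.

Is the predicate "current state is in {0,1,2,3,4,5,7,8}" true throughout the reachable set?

Answer: INVARIANT VIOLATED at state 6

Working:
Safe = {0,1,2,3,4,5,7,8}
Reach set: {0,1,2,3,4,5,6,7,8}
  0: ✓
  1: ✓
  2: ✓
  3: ✓
  4: ✓
  5: ✓
  6: VIOLATES
  7: ✓
  8: ✓
reach 6 via b·tau·tau·tau·b — violates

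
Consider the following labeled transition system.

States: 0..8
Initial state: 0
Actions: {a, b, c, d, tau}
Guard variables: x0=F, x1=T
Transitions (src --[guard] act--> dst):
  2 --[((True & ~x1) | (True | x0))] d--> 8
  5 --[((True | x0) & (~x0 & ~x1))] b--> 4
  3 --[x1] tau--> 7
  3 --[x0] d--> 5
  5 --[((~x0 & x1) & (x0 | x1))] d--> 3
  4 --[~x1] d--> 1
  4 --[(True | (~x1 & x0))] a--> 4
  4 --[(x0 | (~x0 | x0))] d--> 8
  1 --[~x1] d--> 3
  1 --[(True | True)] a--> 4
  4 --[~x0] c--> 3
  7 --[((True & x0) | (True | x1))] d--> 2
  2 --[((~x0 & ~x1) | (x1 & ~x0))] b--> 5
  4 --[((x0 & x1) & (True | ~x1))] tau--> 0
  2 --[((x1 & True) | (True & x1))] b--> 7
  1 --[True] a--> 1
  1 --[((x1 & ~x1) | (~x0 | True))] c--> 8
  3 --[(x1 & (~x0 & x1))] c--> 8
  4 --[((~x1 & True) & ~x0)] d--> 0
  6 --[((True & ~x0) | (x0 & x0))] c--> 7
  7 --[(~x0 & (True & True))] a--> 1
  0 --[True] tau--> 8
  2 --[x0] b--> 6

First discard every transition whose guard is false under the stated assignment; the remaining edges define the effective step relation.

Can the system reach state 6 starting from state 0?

Guard filter leaves 16 enabled edge(s).
L0 = {0}
L1 = {8}  cumulative {0,8}
R = {0,8}

Answer: UNREACHABLE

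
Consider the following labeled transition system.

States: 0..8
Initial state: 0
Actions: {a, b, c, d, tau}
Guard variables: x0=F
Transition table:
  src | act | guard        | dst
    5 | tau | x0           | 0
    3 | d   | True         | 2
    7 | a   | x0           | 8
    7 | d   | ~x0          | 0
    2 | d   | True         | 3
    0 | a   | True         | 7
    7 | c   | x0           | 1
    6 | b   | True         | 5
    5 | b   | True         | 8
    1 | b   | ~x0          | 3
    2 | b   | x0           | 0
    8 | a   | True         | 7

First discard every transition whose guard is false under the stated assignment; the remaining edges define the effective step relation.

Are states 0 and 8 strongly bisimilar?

Answer: BISIMILAR

Analysis:
Bisimulation quotient by refinement:
  P[0] = {{0,1,2,3,4,5,6,7,8}}
  P[1] = {{0,8},{1,5,6},{2,3,7},{4}}
  P[2] = {{0,8},{1},{2,3},{4},{5},{6},{7}}
Fixed point at round 3; 7 class(es).
[0]={0,8}  [8]={0,8}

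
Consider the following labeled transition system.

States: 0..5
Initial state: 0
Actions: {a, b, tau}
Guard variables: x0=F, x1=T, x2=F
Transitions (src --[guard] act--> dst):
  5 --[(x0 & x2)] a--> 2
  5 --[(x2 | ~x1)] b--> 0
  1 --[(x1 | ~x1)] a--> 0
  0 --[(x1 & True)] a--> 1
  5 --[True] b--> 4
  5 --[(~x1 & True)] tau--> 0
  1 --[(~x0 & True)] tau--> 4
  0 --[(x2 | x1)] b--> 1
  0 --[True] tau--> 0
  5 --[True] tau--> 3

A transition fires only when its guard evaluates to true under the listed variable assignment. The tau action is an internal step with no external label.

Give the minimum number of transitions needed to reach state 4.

Answer: 2

Working:
Layered search for 4:
  depth 0: {0}
  depth 1: {1}
  depth 2: {4}
4 enters at depth 2; path a·tau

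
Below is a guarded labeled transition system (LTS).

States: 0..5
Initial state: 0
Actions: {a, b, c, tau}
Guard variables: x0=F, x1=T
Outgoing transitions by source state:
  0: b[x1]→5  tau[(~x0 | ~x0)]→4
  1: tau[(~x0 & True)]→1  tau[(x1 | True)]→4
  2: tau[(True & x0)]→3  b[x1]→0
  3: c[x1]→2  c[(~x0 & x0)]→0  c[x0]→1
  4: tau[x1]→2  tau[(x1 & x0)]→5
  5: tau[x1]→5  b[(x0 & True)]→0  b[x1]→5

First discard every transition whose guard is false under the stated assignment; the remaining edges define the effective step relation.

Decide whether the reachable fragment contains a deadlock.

Reach set: {0,2,4,5}
  0: b→5  tau→4  [2 exit(s)]
  2: b→0  [1 exit(s)]
  4: tau→2  [1 exit(s)]
  5: b→5  tau→5  [2 exit(s)]

Answer: DEADLOCK-FREE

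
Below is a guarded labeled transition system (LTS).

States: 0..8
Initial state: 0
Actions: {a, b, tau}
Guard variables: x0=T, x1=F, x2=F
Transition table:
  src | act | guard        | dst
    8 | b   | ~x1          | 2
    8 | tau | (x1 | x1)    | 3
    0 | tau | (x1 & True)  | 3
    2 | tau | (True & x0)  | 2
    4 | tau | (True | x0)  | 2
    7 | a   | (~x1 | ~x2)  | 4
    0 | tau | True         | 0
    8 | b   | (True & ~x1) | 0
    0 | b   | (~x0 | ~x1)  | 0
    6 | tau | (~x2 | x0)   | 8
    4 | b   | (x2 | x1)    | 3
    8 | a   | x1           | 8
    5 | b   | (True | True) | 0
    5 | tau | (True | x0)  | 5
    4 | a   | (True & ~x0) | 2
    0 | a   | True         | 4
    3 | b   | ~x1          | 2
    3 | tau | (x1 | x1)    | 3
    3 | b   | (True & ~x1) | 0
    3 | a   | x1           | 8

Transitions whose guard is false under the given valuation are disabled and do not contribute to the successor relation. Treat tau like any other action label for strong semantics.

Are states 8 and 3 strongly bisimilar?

Answer: BISIMILAR

Analysis:
Refine partition for ~:
  π0 = {{0,1,2,3,4,5,6,7,8}}
  π1 = {{0},{1},{2,4,6},{3,8},{5},{7}}
  π2 = {{0},{1},{2,4},{3,8},{5},{6},{7}}
stable after 3 split(s): 7 block(s)
8∈{3,8}, 3∈{3,8}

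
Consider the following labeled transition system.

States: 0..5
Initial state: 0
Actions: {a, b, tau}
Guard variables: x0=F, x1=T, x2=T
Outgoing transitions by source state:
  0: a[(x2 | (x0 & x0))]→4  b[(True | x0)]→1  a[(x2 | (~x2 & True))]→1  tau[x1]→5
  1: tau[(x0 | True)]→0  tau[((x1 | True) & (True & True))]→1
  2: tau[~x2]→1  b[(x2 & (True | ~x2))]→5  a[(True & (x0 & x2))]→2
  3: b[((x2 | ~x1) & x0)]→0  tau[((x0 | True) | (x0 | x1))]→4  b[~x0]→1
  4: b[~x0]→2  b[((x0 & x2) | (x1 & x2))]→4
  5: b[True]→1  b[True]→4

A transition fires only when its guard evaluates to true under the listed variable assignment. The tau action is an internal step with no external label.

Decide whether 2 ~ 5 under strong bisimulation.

Answer: NOT BISIMILAR

Trace:
Refine partition for ~:
  round 0: {{0,1,2,3,4,5}}
  round 1: {{0},{1},{2,4,5},{3}}
  round 2: {{0},{1},{2,4},{3},{5}}
  round 3: {{0},{1},{2},{3},{4},{5}}
6 equivalence class(es) (converged in 4)
[2]={2}  [5]={5}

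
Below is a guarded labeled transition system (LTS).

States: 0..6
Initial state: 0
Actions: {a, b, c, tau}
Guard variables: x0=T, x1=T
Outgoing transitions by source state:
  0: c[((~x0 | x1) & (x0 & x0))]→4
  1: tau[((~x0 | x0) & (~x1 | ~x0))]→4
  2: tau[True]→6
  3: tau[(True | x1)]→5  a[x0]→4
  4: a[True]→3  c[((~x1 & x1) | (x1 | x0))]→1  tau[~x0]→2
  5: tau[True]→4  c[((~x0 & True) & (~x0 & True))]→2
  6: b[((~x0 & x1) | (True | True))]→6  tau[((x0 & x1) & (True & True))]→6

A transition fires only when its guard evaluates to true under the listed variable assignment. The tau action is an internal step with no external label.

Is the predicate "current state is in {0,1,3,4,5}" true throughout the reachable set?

Safe = {0,1,3,4,5}
Reachable = {0,1,3,4,5}
  0: ✓
  1: ✓
  3: ✓
  4: ✓
  5: ✓

Answer: INVARIANT HOLDS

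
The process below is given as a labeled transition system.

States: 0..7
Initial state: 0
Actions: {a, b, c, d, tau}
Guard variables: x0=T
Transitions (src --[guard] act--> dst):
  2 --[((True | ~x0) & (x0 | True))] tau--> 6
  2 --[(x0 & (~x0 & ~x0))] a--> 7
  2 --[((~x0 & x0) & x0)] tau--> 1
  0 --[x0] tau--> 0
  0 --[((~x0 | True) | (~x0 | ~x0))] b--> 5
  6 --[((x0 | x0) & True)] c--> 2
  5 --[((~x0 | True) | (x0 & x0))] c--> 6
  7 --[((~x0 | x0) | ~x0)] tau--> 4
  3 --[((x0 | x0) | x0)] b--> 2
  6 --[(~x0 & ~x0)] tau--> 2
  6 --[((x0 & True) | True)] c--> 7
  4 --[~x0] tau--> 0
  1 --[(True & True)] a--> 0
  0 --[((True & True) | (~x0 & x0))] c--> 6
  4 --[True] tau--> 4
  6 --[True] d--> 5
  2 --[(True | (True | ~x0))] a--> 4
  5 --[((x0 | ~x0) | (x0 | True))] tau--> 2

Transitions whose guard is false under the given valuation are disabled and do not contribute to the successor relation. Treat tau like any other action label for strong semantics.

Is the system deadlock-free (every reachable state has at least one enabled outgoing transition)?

Reachable = {0,2,4,5,6,7}
  0: b→5  c→6  tau→0  [3 exit(s)]
  2: a→4  tau→6  [2 exit(s)]
  4: tau→4  [1 exit(s)]
  5: c→6  tau→2  [2 exit(s)]
  6: c→2  c→7  d→5  [3 exit(s)]
  7: tau→4  [1 exit(s)]

Answer: DEADLOCK-FREE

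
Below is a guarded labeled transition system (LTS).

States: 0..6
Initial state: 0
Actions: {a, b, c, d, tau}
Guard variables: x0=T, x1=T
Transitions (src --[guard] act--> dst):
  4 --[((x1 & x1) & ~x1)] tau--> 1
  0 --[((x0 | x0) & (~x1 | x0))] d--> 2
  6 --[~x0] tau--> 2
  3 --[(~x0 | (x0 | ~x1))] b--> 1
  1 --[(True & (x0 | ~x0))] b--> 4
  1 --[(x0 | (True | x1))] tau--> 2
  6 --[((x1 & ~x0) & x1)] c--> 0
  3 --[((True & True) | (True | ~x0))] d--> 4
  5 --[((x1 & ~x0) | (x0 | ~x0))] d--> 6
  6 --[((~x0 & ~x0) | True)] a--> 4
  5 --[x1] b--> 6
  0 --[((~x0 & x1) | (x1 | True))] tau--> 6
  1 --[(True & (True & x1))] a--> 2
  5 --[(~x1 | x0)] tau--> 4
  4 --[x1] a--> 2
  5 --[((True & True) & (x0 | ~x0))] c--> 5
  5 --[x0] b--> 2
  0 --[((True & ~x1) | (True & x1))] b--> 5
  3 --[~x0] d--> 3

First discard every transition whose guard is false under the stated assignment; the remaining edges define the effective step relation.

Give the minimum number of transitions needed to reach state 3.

Layered search for 3:
  depth 0: {0}
  depth 1: {2,5,6}
  depth 2: {4}
3 never appears.

Answer: UNREACHABLE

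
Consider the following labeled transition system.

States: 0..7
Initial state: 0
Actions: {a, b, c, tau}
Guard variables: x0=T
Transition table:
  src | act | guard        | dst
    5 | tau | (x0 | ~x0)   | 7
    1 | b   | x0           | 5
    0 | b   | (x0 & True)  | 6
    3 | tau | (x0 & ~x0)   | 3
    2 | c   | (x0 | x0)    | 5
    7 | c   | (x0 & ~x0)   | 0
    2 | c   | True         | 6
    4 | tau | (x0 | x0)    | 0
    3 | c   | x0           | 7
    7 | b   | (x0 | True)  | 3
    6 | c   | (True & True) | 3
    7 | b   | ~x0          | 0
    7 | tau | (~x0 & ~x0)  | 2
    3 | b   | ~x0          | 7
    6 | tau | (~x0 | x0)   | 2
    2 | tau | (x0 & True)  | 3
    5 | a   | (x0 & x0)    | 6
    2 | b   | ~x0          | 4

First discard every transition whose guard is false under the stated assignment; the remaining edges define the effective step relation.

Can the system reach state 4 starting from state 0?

Answer: UNREACHABLE

Analysis:
Guard filter leaves 12 enabled edge(s).
depth 0: {0}
depth 1: {6}  total {0,6}
depth 2: {2,3}  total {0,2,3,6}
depth 3: {5,7}  total {0,2,3,5,6,7}
Reachable = {0,2,3,5,6,7}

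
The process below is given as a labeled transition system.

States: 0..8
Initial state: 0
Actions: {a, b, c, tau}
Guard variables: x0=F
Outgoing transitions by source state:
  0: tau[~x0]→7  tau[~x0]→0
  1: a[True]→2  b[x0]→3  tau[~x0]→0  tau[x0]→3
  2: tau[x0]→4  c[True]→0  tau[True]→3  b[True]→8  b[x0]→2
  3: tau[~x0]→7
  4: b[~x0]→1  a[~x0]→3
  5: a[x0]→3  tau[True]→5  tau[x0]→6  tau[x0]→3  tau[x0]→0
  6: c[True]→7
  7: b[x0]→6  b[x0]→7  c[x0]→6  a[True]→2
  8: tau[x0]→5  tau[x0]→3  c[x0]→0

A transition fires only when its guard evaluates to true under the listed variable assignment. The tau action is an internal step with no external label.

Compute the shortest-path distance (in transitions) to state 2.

Answer: 2

Analysis:
Breadth-first toward 2:
  L0 = {0}
  L1 = {7}
  L2 = {2}
2 enters at depth 2; path tau·a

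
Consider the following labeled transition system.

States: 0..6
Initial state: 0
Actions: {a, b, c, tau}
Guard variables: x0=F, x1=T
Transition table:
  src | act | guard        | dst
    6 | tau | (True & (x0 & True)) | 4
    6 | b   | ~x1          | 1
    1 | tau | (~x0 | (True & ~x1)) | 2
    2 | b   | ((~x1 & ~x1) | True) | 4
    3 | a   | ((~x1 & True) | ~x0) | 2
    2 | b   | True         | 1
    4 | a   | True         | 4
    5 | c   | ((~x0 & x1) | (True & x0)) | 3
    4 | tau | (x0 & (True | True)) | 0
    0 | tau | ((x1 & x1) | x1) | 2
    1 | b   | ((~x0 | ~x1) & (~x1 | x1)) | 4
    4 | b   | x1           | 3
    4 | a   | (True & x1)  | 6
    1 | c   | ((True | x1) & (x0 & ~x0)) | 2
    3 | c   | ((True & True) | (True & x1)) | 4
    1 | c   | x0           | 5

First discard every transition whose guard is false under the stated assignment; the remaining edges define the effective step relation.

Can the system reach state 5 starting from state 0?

Answer: UNREACHABLE

Analysis:
11 transition(s) survive guard evaluation.
depth 0: {0}
depth 1: {2}  cumulative {0,2}
depth 2: {1,4}  cumulative {0,1,2,4}
depth 3: {3,6}  cumulative {0,1,2,3,4,6}
R = {0,1,2,3,4,6}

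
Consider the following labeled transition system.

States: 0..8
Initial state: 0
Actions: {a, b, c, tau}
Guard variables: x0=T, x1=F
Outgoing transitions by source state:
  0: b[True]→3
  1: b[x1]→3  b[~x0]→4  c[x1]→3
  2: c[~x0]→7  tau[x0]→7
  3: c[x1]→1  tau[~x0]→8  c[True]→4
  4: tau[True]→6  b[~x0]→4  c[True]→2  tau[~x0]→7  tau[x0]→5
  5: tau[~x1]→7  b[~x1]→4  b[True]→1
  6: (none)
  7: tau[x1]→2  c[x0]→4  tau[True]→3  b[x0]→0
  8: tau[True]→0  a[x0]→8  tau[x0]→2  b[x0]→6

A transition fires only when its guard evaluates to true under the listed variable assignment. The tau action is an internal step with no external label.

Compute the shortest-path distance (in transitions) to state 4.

Answer: 2

Working:
Layered search for 4:
  L0 = {0}
  L1 = {3}
  L2 = {4}
4 enters at depth 2; path b·c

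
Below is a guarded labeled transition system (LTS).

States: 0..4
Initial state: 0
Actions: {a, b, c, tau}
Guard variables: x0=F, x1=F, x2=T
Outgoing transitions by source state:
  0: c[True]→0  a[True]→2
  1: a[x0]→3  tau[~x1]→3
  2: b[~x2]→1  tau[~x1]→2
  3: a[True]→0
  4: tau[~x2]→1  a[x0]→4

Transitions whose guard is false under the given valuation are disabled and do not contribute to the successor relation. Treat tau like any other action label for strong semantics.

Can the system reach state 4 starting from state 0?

After dropping false guards: 5 live edges.
L0 = {0}
L1 = {2}  total {0,2}
Reach set: {0,2}

Answer: UNREACHABLE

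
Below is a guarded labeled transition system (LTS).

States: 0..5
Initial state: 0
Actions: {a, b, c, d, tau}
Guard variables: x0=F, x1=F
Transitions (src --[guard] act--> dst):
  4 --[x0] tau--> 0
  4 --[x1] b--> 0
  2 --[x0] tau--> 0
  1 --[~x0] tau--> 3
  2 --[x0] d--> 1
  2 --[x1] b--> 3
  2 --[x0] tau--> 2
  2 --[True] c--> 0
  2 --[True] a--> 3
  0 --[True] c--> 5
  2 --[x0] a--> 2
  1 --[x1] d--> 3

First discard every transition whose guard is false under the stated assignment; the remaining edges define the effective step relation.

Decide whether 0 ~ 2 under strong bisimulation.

Refine partition for ~:
  π0 = {{0,1,2,3,4,5}}
  π1 = {{0},{1},{2},{3,4,5}}
4 equivalence class(es) (converged in 2)
class of 0: {0}; class of 2: {2}

Answer: NOT BISIMILAR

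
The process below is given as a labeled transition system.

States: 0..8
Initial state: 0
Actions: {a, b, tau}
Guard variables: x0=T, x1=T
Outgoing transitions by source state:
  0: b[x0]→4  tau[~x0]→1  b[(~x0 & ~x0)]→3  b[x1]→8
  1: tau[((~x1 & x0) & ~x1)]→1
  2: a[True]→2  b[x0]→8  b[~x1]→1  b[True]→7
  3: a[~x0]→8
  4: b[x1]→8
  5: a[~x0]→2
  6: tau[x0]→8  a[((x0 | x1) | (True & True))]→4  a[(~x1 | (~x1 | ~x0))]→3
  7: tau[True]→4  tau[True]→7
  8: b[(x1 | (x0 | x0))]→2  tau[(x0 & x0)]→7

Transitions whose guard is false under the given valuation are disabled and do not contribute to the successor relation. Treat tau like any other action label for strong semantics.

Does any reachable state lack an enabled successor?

Reachable = {0,2,4,7,8}
  0: b→4  b→8  [2 exit(s)]
  2: a→2  b→7  b→8  [3 exit(s)]
  4: b→8  [1 exit(s)]
  7: tau→4  tau→7  [2 exit(s)]
  8: b→2  tau→7  [2 exit(s)]

Answer: DEADLOCK-FREE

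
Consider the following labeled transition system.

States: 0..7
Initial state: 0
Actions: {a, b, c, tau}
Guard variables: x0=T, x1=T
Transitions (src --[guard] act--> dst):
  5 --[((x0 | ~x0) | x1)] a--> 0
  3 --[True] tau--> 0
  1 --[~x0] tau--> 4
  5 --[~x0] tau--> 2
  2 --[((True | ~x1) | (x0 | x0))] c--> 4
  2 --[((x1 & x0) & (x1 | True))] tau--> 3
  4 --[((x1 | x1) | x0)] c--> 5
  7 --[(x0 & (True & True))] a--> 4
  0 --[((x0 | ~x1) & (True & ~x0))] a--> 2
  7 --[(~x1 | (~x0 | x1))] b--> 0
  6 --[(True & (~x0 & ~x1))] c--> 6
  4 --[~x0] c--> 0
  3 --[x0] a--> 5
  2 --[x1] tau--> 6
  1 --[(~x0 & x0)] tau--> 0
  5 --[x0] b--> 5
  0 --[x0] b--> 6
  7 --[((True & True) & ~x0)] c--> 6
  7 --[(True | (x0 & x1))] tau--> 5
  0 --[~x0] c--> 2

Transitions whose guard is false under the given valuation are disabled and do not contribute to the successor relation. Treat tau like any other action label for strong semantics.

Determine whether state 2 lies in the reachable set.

Guard filter leaves 12 enabled edge(s).
Layer 0: {0}
Layer 1: {6}  cumulative {0,6}
Reach set: {0,6}

Answer: UNREACHABLE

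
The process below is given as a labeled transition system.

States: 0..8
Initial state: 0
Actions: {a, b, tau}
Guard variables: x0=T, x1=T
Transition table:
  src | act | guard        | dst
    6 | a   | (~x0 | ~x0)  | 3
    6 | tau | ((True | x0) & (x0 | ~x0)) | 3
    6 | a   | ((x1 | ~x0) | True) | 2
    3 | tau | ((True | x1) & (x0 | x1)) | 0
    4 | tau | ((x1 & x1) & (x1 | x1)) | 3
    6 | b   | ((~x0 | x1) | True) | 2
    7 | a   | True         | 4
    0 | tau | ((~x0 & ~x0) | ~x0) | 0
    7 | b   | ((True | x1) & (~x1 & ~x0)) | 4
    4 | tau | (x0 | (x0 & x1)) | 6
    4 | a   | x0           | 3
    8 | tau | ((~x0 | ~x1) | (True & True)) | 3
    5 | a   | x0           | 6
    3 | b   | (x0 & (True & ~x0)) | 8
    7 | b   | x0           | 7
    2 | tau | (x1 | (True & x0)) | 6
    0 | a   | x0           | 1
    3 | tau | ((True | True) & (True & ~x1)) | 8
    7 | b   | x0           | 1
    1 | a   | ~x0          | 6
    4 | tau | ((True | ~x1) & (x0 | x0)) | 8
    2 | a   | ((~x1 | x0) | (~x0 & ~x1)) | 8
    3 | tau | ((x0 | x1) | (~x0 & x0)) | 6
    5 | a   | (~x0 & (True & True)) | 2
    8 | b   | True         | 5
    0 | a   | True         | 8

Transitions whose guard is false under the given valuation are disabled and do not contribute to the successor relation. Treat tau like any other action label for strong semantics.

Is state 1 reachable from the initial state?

Answer: REACHABLE

Working:
Guard filter leaves 19 enabled edge(s).
depth 0: {0}
depth 1: {1,8}  cumulative {0,1,8}
depth 2: {3,5}  cumulative {0,1,3,5,8}
depth 3: {6}  cumulative {0,1,3,5,6,8}
depth 4: {2}  cumulative {0,1,2,3,5,6,8}
Reach set: {0,1,2,3,5,6,8}
witness 1: a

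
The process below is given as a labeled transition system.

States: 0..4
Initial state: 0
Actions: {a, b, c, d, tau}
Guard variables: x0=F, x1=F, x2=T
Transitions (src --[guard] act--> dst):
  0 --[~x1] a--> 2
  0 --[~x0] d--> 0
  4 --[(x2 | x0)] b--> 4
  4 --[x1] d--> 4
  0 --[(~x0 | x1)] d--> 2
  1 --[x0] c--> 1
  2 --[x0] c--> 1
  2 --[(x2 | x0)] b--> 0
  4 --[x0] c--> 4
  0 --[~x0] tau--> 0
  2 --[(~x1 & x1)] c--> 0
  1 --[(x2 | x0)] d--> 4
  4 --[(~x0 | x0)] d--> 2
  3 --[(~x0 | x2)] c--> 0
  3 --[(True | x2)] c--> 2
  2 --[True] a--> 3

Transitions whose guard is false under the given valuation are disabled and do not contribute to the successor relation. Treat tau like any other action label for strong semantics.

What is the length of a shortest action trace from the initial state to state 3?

Breadth-first toward 3:
  depth 0: {0}
  depth 1: {2}
  depth 2: {3}
3 enters at depth 2; path a·a

Answer: 2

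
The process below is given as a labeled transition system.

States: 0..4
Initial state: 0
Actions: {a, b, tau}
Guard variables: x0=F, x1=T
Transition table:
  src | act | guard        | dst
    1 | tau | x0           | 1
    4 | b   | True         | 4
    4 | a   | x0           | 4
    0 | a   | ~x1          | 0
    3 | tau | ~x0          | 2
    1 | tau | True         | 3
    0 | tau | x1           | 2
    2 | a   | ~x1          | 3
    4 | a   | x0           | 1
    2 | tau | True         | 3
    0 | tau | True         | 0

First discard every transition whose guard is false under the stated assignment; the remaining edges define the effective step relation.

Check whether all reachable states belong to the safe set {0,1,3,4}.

Safe = {0,1,3,4}
Reachable = {0,2,3}
  0: ✓
  2: VIOLATES
  3: ✓
witness against invariant: tau → 2

Answer: INVARIANT VIOLATED at state 2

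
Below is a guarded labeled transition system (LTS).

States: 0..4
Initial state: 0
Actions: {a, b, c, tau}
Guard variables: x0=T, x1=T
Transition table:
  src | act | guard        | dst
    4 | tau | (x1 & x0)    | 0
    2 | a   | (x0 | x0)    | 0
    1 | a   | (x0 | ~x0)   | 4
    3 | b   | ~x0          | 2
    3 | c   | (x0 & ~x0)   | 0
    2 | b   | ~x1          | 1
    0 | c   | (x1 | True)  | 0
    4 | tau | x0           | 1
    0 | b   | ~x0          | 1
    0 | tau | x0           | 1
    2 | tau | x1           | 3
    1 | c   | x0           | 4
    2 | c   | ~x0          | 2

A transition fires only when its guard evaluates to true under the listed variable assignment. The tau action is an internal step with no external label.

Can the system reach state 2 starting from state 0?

Guard filter leaves 8 enabled edge(s).
L0 = {0}
L1 = {1}  now seen {0,1}
L2 = {4}  now seen {0,1,4}
Reach set: {0,1,4}

Answer: UNREACHABLE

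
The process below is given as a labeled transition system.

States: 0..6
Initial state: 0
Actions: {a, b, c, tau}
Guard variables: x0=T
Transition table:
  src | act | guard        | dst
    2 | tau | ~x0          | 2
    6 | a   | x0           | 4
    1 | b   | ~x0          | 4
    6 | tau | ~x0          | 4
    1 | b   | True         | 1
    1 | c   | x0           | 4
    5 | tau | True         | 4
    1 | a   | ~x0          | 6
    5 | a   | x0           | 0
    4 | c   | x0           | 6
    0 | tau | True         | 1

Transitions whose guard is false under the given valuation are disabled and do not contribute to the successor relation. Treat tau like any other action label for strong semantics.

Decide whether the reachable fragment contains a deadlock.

R = {0,1,4,6}
  0: tau→1  [1 exit(s)]
  1: b→1  c→4  [2 exit(s)]
  4: c→6  [1 exit(s)]
  6: a→4  [1 exit(s)]

Answer: DEADLOCK-FREE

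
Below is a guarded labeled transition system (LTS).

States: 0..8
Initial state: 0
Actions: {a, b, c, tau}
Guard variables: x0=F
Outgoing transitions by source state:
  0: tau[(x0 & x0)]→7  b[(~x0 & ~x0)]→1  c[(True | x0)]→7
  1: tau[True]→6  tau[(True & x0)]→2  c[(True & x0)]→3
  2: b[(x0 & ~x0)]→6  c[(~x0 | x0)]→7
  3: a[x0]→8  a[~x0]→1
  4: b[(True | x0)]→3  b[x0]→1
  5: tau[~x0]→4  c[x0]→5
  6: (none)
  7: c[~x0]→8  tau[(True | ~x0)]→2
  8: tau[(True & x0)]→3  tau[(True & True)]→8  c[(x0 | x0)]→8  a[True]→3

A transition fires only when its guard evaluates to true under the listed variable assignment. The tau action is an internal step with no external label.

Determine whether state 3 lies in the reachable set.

Answer: REACHABLE

Analysis:
Guard filter leaves 11 enabled edge(s).
Layer 0: {0}
Layer 1: {1,7}  total {0,1,7}
Layer 2: {2,6,8}  total {0,1,2,6,7,8}
Layer 3: {3}  total {0,1,2,3,6,7,8}
Reachable = {0,1,2,3,6,7,8}
trace reaching 3: c·c·a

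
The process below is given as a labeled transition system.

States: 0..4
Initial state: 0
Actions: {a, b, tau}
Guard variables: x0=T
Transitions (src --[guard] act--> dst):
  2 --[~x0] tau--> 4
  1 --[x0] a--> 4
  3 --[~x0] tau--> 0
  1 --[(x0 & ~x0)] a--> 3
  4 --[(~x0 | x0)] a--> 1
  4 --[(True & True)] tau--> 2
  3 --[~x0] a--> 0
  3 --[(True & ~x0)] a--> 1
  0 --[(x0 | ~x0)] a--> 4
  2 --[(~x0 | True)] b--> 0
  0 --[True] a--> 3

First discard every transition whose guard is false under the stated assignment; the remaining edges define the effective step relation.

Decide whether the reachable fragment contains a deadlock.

Reachable = {0,1,2,3,4}
  0: a→3  a→4  [deg 2]
  1: a→4  [deg 1]
  2: b→0  [deg 1]
  3: ∅  [no exit]
  4: a→1  tau→2  [deg 2]
trace reaching 3: a

Answer: DEADLOCK at state 3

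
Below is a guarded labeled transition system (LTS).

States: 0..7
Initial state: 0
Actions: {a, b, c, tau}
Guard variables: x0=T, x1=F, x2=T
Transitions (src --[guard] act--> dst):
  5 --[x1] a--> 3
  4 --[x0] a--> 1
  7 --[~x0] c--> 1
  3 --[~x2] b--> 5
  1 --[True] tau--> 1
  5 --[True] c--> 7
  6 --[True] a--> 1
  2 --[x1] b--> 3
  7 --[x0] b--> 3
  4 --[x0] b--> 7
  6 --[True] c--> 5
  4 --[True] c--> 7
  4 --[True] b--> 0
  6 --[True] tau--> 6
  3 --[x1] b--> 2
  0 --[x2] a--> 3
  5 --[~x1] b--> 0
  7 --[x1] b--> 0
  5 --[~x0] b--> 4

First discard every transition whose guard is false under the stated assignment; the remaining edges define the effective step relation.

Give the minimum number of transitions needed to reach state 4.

Answer: UNREACHABLE

Analysis:
Breadth-first toward 4:
  Layer 0: {0}
  Layer 1: {3}
4 never appears.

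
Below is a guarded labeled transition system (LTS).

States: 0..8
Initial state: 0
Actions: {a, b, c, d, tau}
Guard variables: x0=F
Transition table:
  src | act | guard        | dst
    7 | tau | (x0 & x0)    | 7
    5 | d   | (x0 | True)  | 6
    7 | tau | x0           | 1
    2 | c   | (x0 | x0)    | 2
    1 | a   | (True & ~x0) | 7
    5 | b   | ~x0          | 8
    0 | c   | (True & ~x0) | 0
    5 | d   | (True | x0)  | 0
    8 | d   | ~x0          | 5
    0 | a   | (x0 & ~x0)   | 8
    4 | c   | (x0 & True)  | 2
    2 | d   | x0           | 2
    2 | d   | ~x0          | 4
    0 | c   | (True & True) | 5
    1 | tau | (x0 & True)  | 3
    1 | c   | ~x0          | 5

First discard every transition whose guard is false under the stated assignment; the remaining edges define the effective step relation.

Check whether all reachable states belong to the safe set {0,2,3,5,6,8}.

Inv-set: {0,2,3,5,6,8}
R = {0,5,6,8}
  0: ok
  5: ok
  6: ok
  8: ok

Answer: INVARIANT HOLDS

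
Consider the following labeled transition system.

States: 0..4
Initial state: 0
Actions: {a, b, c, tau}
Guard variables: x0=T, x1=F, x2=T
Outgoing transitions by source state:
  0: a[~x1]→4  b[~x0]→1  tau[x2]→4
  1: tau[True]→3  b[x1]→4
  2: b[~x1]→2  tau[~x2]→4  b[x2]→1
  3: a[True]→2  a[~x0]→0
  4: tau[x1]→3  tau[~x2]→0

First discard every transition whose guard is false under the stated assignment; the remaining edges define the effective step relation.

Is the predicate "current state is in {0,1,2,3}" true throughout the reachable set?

Inv-set: {0,1,2,3}
Reachable = {0,4}
  0: ✓
  4: ✗ unsafe
counterexample path to 4: a

Answer: INVARIANT VIOLATED at state 4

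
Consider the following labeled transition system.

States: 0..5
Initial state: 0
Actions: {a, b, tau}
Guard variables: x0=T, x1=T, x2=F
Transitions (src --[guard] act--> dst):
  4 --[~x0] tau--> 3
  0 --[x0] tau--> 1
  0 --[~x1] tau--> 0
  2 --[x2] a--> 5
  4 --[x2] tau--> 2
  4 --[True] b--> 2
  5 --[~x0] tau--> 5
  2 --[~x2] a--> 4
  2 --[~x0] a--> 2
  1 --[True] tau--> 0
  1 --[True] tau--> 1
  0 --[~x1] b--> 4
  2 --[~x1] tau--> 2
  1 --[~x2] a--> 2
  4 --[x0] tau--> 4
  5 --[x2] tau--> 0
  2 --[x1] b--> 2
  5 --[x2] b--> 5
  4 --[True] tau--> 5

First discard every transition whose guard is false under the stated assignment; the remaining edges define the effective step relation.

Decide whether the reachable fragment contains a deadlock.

Answer: DEADLOCK at state 5

Trace:
R = {0,1,2,4,5}
  0: tau→1  [1 out]
  1: a→2  tau→0  tau→1  [3 out]
  2: a→4  b→2  [2 out]
  4: b→2  tau→4  tau→5  [3 out]
  5: ∅  [no exit]
trace reaching 5: tau·a·a·tau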